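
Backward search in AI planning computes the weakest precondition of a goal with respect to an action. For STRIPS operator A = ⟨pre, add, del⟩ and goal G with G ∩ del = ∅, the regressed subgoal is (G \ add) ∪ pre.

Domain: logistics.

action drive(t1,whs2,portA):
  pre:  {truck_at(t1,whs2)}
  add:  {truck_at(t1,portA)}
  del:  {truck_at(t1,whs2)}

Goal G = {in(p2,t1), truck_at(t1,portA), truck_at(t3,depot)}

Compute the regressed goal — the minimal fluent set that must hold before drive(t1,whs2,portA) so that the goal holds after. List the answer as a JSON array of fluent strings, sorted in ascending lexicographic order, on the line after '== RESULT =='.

Compute (G \ add) ∪ pre:
  G ∩ del = {}  (empty — regression defined)
  G \ add = {in(p2,t1), truck_at(t1,portA), truck_at(t3,depot)} \ {truck_at(t1,portA)} = {in(p2,t1), truck_at(t3,depot)}
  ∪ pre   = {in(p2,t1), truck_at(t3,depot)} ∪ {truck_at(t1,whs2)}
          = {in(p2,t1), truck_at(t1,whs2), truck_at(t3,depot)}

== RESULT ==
["in(p2,t1)", "truck_at(t1,whs2)", "truck_at(t3,depot)"]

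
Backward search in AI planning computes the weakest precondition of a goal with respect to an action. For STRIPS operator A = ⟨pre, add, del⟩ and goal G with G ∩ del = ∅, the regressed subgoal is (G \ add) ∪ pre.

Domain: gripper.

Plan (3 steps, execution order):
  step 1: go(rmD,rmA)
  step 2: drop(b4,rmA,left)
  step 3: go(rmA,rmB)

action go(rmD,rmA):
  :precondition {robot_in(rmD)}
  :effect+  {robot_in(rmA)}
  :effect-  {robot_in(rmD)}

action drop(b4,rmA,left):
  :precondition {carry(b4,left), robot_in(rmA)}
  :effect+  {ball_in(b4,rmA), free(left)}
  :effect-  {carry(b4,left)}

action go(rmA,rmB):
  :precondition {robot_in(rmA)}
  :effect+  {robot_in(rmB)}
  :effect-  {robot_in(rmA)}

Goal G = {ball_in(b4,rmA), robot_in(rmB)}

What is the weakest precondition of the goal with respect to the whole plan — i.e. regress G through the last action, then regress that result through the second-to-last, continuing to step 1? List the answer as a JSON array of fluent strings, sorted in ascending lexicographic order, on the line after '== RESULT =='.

Regress step by step:
  through step 3 (go(rmA,rmB)): drop {robot_in(rmB)}, keep {ball_in(b4,rmA)}, require {robot_in(rmA)}
    → {ball_in(b4,rmA), robot_in(rmA)}
  through step 2 (drop(b4,rmA,left)): drop {ball_in(b4,rmA)}, keep {robot_in(rmA)}, require {carry(b4,left), robot_in(rmA)}
    → {carry(b4,left), robot_in(rmA)}
  through step 1 (go(rmD,rmA)): drop {robot_in(rmA)}, keep {carry(b4,left)}, require {robot_in(rmD)}
    → {carry(b4,left), robot_in(rmD)}

== RESULT ==
["carry(b4,left)", "robot_in(rmD)"]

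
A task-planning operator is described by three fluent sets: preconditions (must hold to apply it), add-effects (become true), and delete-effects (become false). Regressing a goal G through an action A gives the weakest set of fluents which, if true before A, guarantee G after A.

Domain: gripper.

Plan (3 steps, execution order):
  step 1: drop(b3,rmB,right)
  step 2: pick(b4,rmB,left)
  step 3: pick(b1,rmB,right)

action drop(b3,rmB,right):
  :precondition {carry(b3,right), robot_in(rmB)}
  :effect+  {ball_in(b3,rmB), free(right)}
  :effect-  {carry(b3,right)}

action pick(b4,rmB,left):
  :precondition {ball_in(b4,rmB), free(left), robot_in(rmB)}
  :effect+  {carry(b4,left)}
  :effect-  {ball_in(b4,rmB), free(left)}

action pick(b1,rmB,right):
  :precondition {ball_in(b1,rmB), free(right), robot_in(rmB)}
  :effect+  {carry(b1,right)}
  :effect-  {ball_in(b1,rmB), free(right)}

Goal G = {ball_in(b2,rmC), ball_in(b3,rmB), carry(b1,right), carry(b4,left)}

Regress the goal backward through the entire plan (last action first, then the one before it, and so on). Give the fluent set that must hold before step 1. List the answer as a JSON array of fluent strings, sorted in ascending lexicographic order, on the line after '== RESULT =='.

Regress step by step:
  through step 3 (pick(b1,rmB,right)): drop {carry(b1,right)}, keep {ball_in(b2,rmC), ball_in(b3,rmB), carry(b4,left)}, require {ball_in(b1,rmB), free(right), robot_in(rmB)}
    → {ball_in(b1,rmB), ball_in(b2,rmC), ball_in(b3,rmB), carry(b4,left), free(right), robot_in(rmB)}
  through step 2 (pick(b4,rmB,left)): drop {carry(b4,left)}, keep {ball_in(b1,rmB), ball_in(b2,rmC), ball_in(b3,rmB), free(right), robot_in(rmB)}, require {ball_in(b4,rmB), free(left), robot_in(rmB)}
    → {ball_in(b1,rmB), ball_in(b2,rmC), ball_in(b3,rmB), ball_in(b4,rmB), free(left), free(right), robot_in(rmB)}
  through step 1 (drop(b3,rmB,right)): drop {ball_in(b3,rmB), free(right)}, keep {ball_in(b1,rmB), ball_in(b2,rmC), ball_in(b4,rmB), free(left), robot_in(rmB)}, require {carry(b3,right), robot_in(rmB)}
    → {ball_in(b1,rmB), ball_in(b2,rmC), ball_in(b4,rmB), carry(b3,right), free(left), robot_in(rmB)}

== RESULT ==
["ball_in(b1,rmB)", "ball_in(b2,rmC)", "ball_in(b4,rmB)", "carry(b3,right)", "free(left)", "robot_in(rmB)"]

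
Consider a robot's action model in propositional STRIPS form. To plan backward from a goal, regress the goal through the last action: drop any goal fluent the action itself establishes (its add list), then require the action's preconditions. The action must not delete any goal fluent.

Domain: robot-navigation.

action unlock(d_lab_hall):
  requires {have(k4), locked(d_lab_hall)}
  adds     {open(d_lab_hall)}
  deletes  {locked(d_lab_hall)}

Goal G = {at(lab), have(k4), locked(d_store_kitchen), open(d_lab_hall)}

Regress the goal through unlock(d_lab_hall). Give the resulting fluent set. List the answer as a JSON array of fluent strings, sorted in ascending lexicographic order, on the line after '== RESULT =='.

Regress:
  G ∩ del = {}  (empty — regression defined)
  G \ add = {at(lab), have(k4), locked(d_store_kitchen), open(d_lab_hall)} \ {open(d_lab_hall)} = {at(lab), have(k4), locked(d_store_kitchen)}
  ∪ pre   = {at(lab), have(k4), locked(d_store_kitchen)} ∪ {have(k4), locked(d_lab_hall)}
          = {at(lab), have(k4), locked(d_lab_hall), locked(d_store_kitchen)}

== RESULT ==
["at(lab)", "have(k4)", "locked(d_lab_hall)", "locked(d_store_kitchen)"]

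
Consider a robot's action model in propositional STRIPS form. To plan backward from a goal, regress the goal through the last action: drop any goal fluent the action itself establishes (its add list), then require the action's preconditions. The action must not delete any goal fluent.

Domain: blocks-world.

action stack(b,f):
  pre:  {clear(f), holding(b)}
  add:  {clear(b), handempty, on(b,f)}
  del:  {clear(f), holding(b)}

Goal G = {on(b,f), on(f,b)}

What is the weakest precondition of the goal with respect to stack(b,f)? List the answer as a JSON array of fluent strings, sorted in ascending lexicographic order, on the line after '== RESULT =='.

Compute (G \ add) ∪ pre:
  G ∩ del = {}  (empty — regression defined)
  G \ add = {on(b,f), on(f,b)} \ {clear(b), handempty, on(b,f)} = {on(f,b)}
  ∪ pre   = {on(f,b)} ∪ {clear(f), holding(b)}
          = {clear(f), holding(b), on(f,b)}

== RESULT ==
["clear(f)", "holding(b)", "on(f,b)"]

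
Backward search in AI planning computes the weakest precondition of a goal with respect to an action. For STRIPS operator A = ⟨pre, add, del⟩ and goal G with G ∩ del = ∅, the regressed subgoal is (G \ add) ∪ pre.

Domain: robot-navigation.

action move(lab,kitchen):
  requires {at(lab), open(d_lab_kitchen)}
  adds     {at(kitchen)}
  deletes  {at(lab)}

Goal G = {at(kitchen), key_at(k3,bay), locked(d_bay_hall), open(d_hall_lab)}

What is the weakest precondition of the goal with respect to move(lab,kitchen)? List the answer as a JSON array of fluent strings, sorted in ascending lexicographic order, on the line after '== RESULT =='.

Compute (G \ add) ∪ pre:
  G ∩ del = {}  (empty — regression defined)
  G \ add = {at(kitchen), key_at(k3,bay), locked(d_bay_hall), open(d_hall_lab)} \ {at(kitchen)} = {key_at(k3,bay), locked(d_bay_hall), open(d_hall_lab)}
  ∪ pre   = {key_at(k3,bay), locked(d_bay_hall), open(d_hall_lab)} ∪ {at(lab), open(d_lab_kitchen)}
          = {at(lab), key_at(k3,bay), locked(d_bay_hall), open(d_hall_lab), open(d_lab_kitchen)}

== RESULT ==
["at(lab)", "key_at(k3,bay)", "locked(d_bay_hall)", "open(d_hall_lab)", "open(d_lab_kitchen)"]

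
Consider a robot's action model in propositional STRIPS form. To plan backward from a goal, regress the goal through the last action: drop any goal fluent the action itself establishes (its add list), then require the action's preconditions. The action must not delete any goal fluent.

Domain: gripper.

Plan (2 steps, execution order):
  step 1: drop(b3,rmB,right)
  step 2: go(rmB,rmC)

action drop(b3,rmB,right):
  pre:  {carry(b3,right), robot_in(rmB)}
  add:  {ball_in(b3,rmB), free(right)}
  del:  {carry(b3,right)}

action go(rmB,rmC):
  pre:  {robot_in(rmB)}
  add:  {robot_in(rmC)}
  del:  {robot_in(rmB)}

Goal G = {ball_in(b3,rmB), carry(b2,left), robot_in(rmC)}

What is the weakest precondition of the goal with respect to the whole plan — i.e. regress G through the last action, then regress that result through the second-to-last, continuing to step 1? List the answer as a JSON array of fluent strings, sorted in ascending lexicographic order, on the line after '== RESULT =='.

Regress step by step:
  through step 2 (go(rmB,rmC)): drop {robot_in(rmC)}, keep {ball_in(b3,rmB), carry(b2,left)}, require {robot_in(rmB)}
    → {ball_in(b3,rmB), carry(b2,left), robot_in(rmB)}
  through step 1 (drop(b3,rmB,right)): drop {ball_in(b3,rmB)}, keep {carry(b2,left), robot_in(rmB)}, require {carry(b3,right), robot_in(rmB)}
    → {carry(b2,left), carry(b3,right), robot_in(rmB)}

== RESULT ==
["carry(b2,left)", "carry(b3,right)", "robot_in(rmB)"]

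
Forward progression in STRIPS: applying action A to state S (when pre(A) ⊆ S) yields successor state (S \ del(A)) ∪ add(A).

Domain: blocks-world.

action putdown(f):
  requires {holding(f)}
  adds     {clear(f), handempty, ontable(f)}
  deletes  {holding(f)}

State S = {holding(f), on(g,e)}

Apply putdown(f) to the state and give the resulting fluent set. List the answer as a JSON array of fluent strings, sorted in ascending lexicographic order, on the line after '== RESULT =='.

Progress:
  pre ⊆ S: {holding(f)} ⊆ S  — applicable
  S \ del = {on(g,e)}
  ∪ add   = {clear(f), handempty, on(g,e), ontable(f)}

== RESULT ==
["clear(f)", "handempty", "on(g,e)", "ontable(f)"]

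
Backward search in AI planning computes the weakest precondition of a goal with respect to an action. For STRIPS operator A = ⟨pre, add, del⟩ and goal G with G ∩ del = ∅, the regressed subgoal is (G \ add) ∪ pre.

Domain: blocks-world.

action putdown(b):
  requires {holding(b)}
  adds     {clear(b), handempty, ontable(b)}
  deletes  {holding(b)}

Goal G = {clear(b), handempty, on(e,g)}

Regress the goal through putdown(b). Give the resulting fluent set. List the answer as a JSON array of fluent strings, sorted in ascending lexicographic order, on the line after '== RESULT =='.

Compute (G \ add) ∪ pre:
  G ∩ del = {}  (empty — regression defined)
  G \ add = {clear(b), handempty, on(e,g)} \ {clear(b), handempty, ontable(b)} = {on(e,g)}
  ∪ pre   = {on(e,g)} ∪ {holding(b)}
          = {holding(b), on(e,g)}

== RESULT ==
["holding(b)", "on(e,g)"]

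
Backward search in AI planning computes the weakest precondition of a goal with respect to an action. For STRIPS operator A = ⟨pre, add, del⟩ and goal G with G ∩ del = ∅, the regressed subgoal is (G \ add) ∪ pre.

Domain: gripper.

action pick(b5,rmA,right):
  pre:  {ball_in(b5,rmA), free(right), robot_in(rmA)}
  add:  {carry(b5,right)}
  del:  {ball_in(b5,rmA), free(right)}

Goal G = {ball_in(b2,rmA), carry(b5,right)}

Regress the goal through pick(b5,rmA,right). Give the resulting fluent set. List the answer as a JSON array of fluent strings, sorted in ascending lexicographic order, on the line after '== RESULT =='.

Regress:
  G ∩ del = {}  (empty — regression defined)
  G \ add = {ball_in(b2,rmA), carry(b5,right)} \ {carry(b5,right)} = {ball_in(b2,rmA)}
  ∪ pre   = {ball_in(b2,rmA)} ∪ {ball_in(b5,rmA), free(right), robot_in(rmA)}
          = {ball_in(b2,rmA), ball_in(b5,rmA), free(right), robot_in(rmA)}

== RESULT ==
["ball_in(b2,rmA)", "ball_in(b5,rmA)", "free(right)", "robot_in(rmA)"]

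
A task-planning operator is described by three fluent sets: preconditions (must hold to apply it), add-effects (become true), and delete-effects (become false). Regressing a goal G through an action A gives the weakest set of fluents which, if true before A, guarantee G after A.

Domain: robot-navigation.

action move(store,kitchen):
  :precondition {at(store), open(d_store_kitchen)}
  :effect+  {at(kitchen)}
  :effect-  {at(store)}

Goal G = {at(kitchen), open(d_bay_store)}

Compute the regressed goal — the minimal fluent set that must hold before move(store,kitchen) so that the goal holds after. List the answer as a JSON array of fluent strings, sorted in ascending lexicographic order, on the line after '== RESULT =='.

Regress:
  G ∩ del = {}  (empty — regression defined)
  G \ add = {at(kitchen), open(d_bay_store)} \ {at(kitchen)} = {open(d_bay_store)}
  ∪ pre   = {open(d_bay_store)} ∪ {at(store), open(d_store_kitchen)}
          = {at(store), open(d_bay_store), open(d_store_kitchen)}

== RESULT ==
["at(store)", "open(d_bay_store)", "open(d_store_kitchen)"]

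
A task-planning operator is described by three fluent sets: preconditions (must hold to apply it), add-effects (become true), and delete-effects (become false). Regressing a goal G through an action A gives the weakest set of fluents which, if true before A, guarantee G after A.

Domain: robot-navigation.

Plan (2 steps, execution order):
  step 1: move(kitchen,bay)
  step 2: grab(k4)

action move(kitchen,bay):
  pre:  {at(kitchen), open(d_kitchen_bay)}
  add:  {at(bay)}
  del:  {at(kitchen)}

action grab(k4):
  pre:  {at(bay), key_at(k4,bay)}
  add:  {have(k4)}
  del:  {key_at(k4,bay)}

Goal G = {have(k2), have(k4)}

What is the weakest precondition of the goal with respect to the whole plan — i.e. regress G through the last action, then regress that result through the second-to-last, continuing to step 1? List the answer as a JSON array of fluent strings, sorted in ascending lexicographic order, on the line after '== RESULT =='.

Regress step by step:
  through step 2 (grab(k4)): drop {have(k4)}, keep {have(k2)}, require {at(bay), key_at(k4,bay)}
    → {at(bay), have(k2), key_at(k4,bay)}
  through step 1 (move(kitchen,bay)): drop {at(bay)}, keep {have(k2), key_at(k4,bay)}, require {at(kitchen), open(d_kitchen_bay)}
    → {at(kitchen), have(k2), key_at(k4,bay), open(d_kitchen_bay)}

== RESULT ==
["at(kitchen)", "have(k2)", "key_at(k4,bay)", "open(d_kitchen_bay)"]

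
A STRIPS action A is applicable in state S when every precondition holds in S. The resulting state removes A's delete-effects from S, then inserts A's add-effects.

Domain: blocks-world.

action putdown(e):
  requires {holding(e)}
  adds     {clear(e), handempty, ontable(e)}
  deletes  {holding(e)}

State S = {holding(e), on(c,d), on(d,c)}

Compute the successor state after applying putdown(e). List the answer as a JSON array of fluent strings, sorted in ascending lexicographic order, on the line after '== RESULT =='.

Compute (S \ del) ∪ add:
  pre ⊆ S: {holding(e)} ⊆ S  — applicable
  S \ del = {on(c,d), on(d,c)}
  ∪ add   = {clear(e), handempty, on(c,d), on(d,c), ontable(e)}

== RESULT ==
["clear(e)", "handempty", "on(c,d)", "on(d,c)", "ontable(e)"]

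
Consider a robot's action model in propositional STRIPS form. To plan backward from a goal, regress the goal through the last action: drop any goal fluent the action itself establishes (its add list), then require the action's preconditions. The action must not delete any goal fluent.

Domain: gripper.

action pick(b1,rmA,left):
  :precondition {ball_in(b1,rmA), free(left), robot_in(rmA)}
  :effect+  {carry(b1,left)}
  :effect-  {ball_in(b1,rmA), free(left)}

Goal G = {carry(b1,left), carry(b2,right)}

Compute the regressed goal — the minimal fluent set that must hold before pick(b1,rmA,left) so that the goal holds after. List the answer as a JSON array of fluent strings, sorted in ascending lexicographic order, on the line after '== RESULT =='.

Compute (G \ add) ∪ pre:
  G ∩ del = {}  (empty — regression defined)
  G \ add = {carry(b1,left), carry(b2,right)} \ {carry(b1,left)} = {carry(b2,right)}
  ∪ pre   = {carry(b2,right)} ∪ {ball_in(b1,rmA), free(left), robot_in(rmA)}
          = {ball_in(b1,rmA), carry(b2,right), free(left), robot_in(rmA)}

== RESULT ==
["ball_in(b1,rmA)", "carry(b2,right)", "free(left)", "robot_in(rmA)"]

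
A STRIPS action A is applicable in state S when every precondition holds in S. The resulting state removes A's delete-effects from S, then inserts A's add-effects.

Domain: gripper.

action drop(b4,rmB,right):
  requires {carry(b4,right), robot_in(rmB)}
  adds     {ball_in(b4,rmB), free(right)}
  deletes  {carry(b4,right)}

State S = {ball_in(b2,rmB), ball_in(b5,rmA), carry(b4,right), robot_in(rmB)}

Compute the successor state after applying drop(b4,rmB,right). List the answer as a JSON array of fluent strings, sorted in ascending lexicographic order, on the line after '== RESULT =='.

Progress:
  pre ⊆ S: {carry(b4,right), robot_in(rmB)} ⊆ S  — applicable
  S \ del = {ball_in(b2,rmB), ball_in(b5,rmA), robot_in(rmB)}
  ∪ add   = {ball_in(b2,rmB), ball_in(b4,rmB), ball_in(b5,rmA), free(right), robot_in(rmB)}

== RESULT ==
["ball_in(b2,rmB)", "ball_in(b4,rmB)", "ball_in(b5,rmA)", "free(right)", "robot_in(rmB)"]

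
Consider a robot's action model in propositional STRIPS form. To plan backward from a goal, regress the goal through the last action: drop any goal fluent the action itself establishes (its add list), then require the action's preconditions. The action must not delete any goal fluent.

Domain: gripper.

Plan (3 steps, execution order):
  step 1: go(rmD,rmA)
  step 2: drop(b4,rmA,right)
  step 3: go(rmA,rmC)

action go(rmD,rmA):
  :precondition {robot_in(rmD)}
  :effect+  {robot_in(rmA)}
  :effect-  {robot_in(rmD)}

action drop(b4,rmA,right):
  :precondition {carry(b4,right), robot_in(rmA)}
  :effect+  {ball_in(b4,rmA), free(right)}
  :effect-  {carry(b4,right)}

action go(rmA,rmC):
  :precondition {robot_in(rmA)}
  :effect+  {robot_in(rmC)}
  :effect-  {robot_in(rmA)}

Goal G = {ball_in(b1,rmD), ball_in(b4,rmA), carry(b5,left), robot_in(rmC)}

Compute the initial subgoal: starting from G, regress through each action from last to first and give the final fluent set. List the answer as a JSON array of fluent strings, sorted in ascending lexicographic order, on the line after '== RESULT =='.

Work backward from the goal:
  through step 3 (go(rmA,rmC)): drop {robot_in(rmC)}, keep {ball_in(b1,rmD), ball_in(b4,rmA), carry(b5,left)}, require {robot_in(rmA)}
    → {ball_in(b1,rmD), ball_in(b4,rmA), carry(b5,left), robot_in(rmA)}
  through step 2 (drop(b4,rmA,right)): drop {ball_in(b4,rmA)}, keep {ball_in(b1,rmD), carry(b5,left), robot_in(rmA)}, require {carry(b4,right), robot_in(rmA)}
    → {ball_in(b1,rmD), carry(b4,right), carry(b5,left), robot_in(rmA)}
  through step 1 (go(rmD,rmA)): drop {robot_in(rmA)}, keep {ball_in(b1,rmD), carry(b4,right), carry(b5,left)}, require {robot_in(rmD)}
    → {ball_in(b1,rmD), carry(b4,right), carry(b5,left), robot_in(rmD)}

== RESULT ==
["ball_in(b1,rmD)", "carry(b4,right)", "carry(b5,left)", "robot_in(rmD)"]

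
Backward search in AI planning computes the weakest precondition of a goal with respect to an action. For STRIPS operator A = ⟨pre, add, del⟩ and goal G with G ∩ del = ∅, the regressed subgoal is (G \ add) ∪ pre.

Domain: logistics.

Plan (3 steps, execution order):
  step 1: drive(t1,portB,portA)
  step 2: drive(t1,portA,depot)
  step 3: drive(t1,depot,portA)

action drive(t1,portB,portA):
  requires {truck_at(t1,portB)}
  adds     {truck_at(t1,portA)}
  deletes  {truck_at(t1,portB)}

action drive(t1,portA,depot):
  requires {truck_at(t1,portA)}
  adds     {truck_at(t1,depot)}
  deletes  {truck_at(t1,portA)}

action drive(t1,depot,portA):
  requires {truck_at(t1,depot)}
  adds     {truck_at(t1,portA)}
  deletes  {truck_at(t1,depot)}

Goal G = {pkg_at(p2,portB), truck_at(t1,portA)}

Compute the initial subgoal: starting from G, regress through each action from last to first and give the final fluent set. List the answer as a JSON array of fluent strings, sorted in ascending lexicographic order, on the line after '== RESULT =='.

Regress step by step:
  through step 3 (drive(t1,depot,portA)): drop {truck_at(t1,portA)}, keep {pkg_at(p2,portB)}, require {truck_at(t1,depot)}
    → {pkg_at(p2,portB), truck_at(t1,depot)}
  through step 2 (drive(t1,portA,depot)): drop {truck_at(t1,depot)}, keep {pkg_at(p2,portB)}, require {truck_at(t1,portA)}
    → {pkg_at(p2,portB), truck_at(t1,portA)}
  through step 1 (drive(t1,portB,portA)): drop {truck_at(t1,portA)}, keep {pkg_at(p2,portB)}, require {truck_at(t1,portB)}
    → {pkg_at(p2,portB), truck_at(t1,portB)}

== RESULT ==
["pkg_at(p2,portB)", "truck_at(t1,portB)"]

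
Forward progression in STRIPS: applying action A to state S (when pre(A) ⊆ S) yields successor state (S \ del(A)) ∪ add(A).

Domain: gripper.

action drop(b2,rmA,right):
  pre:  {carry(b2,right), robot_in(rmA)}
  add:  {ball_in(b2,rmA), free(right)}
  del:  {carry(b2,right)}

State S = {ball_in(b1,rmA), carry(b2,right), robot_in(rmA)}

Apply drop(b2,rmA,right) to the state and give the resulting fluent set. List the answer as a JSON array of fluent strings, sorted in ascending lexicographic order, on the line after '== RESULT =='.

Progress:
  pre ⊆ S: {carry(b2,right), robot_in(rmA)} ⊆ S  — applicable
  S \ del = {ball_in(b1,rmA), robot_in(rmA)}
  ∪ add   = {ball_in(b1,rmA), ball_in(b2,rmA), free(right), robot_in(rmA)}

== RESULT ==
["ball_in(b1,rmA)", "ball_in(b2,rmA)", "free(right)", "robot_in(rmA)"]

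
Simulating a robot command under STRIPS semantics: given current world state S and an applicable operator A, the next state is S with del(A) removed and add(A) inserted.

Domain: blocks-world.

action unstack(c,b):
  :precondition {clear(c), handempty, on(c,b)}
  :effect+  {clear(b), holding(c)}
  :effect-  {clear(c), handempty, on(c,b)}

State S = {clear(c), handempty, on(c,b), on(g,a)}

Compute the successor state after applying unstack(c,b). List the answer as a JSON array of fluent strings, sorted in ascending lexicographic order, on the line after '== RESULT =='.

Compute (S \ del) ∪ add:
  pre ⊆ S: {clear(c), handempty, on(c,b)} ⊆ S  — applicable
  S \ del = {on(g,a)}
  ∪ add   = {clear(b), holding(c), on(g,a)}

== RESULT ==
["clear(b)", "holding(c)", "on(g,a)"]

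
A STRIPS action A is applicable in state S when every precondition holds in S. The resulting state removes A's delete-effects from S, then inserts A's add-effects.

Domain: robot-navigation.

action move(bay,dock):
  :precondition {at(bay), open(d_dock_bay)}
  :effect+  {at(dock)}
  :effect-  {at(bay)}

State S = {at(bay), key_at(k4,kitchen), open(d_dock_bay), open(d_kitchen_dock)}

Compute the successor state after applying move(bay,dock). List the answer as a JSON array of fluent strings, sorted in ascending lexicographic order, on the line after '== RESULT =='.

Compute (S \ del) ∪ add:
  pre ⊆ S: {at(bay), open(d_dock_bay)} ⊆ S  — applicable
  S \ del = {key_at(k4,kitchen), open(d_dock_bay), open(d_kitchen_dock)}
  ∪ add   = {at(dock), key_at(k4,kitchen), open(d_dock_bay), open(d_kitchen_dock)}

== RESULT ==
["at(dock)", "key_at(k4,kitchen)", "open(d_dock_bay)", "open(d_kitchen_dock)"]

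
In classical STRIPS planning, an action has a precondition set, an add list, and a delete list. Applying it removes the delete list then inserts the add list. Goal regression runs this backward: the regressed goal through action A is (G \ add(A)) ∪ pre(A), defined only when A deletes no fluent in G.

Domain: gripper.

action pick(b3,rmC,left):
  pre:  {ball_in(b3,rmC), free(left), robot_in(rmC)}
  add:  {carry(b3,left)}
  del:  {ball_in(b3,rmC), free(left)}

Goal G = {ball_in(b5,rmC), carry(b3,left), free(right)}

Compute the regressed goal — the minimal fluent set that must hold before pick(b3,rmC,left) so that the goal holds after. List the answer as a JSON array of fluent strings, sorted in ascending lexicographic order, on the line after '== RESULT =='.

Compute (G \ add) ∪ pre:
  G ∩ del = {}  (empty — regression defined)
  G \ add = {ball_in(b5,rmC), carry(b3,left), free(right)} \ {carry(b3,left)} = {ball_in(b5,rmC), free(right)}
  ∪ pre   = {ball_in(b5,rmC), free(right)} ∪ {ball_in(b3,rmC), free(left), robot_in(rmC)}
          = {ball_in(b3,rmC), ball_in(b5,rmC), free(left), free(right), robot_in(rmC)}

== RESULT ==
["ball_in(b3,rmC)", "ball_in(b5,rmC)", "free(left)", "free(right)", "robot_in(rmC)"]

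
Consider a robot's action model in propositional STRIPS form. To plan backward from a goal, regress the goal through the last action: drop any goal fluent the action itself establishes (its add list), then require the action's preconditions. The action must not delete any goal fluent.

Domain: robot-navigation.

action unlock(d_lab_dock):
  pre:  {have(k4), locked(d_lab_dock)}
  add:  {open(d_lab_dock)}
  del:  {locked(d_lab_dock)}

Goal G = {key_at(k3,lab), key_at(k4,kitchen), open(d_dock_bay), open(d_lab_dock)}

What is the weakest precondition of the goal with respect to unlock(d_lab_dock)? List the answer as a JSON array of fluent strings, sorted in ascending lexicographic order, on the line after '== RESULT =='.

Regress:
  G ∩ del = {}  (empty — regression defined)
  G \ add = {key_at(k3,lab), key_at(k4,kitchen), open(d_dock_bay), open(d_lab_dock)} \ {open(d_lab_dock)} = {key_at(k3,lab), key_at(k4,kitchen), open(d_dock_bay)}
  ∪ pre   = {key_at(k3,lab), key_at(k4,kitchen), open(d_dock_bay)} ∪ {have(k4), locked(d_lab_dock)}
          = {have(k4), key_at(k3,lab), key_at(k4,kitchen), locked(d_lab_dock), open(d_dock_bay)}

== RESULT ==
["have(k4)", "key_at(k3,lab)", "key_at(k4,kitchen)", "locked(d_lab_dock)", "open(d_dock_bay)"]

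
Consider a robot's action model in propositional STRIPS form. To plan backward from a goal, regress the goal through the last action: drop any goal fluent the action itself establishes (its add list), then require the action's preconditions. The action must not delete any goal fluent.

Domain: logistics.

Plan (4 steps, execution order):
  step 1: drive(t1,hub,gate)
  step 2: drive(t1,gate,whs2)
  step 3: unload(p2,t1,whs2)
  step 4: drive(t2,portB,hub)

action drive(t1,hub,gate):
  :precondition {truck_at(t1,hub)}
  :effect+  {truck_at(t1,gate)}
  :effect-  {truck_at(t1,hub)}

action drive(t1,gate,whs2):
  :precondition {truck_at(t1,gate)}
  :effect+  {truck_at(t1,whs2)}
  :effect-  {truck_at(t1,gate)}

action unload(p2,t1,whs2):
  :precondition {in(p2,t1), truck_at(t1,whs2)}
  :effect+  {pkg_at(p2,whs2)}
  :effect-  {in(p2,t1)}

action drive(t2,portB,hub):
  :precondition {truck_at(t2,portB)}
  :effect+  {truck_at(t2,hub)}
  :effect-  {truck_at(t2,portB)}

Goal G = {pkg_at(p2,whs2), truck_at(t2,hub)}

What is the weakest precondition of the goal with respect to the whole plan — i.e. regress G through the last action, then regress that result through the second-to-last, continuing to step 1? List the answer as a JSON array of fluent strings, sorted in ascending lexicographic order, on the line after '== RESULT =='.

Work backward from the goal:
  through step 4 (drive(t2,portB,hub)): drop {truck_at(t2,hub)}, keep {pkg_at(p2,whs2)}, require {truck_at(t2,portB)}
    → {pkg_at(p2,whs2), truck_at(t2,portB)}
  through step 3 (unload(p2,t1,whs2)): drop {pkg_at(p2,whs2)}, keep {truck_at(t2,portB)}, require {in(p2,t1), truck_at(t1,whs2)}
    → {in(p2,t1), truck_at(t1,whs2), truck_at(t2,portB)}
  through step 2 (drive(t1,gate,whs2)): drop {truck_at(t1,whs2)}, keep {in(p2,t1), truck_at(t2,portB)}, require {truck_at(t1,gate)}
    → {in(p2,t1), truck_at(t1,gate), truck_at(t2,portB)}
  through step 1 (drive(t1,hub,gate)): drop {truck_at(t1,gate)}, keep {in(p2,t1), truck_at(t2,portB)}, require {truck_at(t1,hub)}
    → {in(p2,t1), truck_at(t1,hub), truck_at(t2,portB)}

== RESULT ==
["in(p2,t1)", "truck_at(t1,hub)", "truck_at(t2,portB)"]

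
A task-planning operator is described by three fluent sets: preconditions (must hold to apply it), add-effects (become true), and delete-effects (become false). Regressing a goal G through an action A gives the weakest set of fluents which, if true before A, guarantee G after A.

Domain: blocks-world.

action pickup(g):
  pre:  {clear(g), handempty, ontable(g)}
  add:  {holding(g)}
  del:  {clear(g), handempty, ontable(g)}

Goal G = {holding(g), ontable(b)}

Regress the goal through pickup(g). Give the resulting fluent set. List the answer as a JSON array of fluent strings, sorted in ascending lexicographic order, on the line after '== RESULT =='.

Regress:
  G ∩ del = {}  (empty — regression defined)
  G \ add = {holding(g), ontable(b)} \ {holding(g)} = {ontable(b)}
  ∪ pre   = {ontable(b)} ∪ {clear(g), handempty, ontable(g)}
          = {clear(g), handempty, ontable(b), ontable(g)}

== RESULT ==
["clear(g)", "handempty", "ontable(b)", "ontable(g)"]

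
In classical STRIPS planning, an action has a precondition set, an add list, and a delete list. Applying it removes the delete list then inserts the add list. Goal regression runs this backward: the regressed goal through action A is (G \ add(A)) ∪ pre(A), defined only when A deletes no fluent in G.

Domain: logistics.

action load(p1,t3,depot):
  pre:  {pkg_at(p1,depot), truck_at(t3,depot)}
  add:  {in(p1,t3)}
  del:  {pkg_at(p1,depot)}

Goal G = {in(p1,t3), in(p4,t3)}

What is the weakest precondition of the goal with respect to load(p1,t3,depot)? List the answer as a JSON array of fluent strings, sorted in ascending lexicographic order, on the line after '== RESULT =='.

Compute (G \ add) ∪ pre:
  G ∩ del = {}  (empty — regression defined)
  G \ add = {in(p1,t3), in(p4,t3)} \ {in(p1,t3)} = {in(p4,t3)}
  ∪ pre   = {in(p4,t3)} ∪ {pkg_at(p1,depot), truck_at(t3,depot)}
          = {in(p4,t3), pkg_at(p1,depot), truck_at(t3,depot)}

== RESULT ==
["in(p4,t3)", "pkg_at(p1,depot)", "truck_at(t3,depot)"]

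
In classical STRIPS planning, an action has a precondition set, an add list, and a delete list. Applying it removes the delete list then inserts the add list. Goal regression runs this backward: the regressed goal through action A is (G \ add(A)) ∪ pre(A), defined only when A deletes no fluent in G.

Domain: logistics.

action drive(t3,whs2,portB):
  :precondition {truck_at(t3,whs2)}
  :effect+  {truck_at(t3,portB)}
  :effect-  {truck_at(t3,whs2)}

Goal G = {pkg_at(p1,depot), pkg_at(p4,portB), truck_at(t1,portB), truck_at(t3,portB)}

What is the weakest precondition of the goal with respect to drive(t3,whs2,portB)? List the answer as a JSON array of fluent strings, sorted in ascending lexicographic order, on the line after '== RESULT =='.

Regress:
  G ∩ del = {}  (empty — regression defined)
  G \ add = {pkg_at(p1,depot), pkg_at(p4,portB), truck_at(t1,portB), truck_at(t3,portB)} \ {truck_at(t3,portB)} = {pkg_at(p1,depot), pkg_at(p4,portB), truck_at(t1,portB)}
  ∪ pre   = {pkg_at(p1,depot), pkg_at(p4,portB), truck_at(t1,portB)} ∪ {truck_at(t3,whs2)}
          = {pkg_at(p1,depot), pkg_at(p4,portB), truck_at(t1,portB), truck_at(t3,whs2)}

== RESULT ==
["pkg_at(p1,depot)", "pkg_at(p4,portB)", "truck_at(t1,portB)", "truck_at(t3,whs2)"]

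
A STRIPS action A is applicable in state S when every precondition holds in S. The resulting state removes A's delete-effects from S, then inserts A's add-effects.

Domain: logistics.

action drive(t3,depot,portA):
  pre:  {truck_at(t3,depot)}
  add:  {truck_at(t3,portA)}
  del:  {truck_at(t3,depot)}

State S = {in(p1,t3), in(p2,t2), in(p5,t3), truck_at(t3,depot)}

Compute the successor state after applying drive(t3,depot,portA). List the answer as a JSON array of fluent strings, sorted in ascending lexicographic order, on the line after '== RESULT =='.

Compute (S \ del) ∪ add:
  pre ⊆ S: {truck_at(t3,depot)} ⊆ S  — applicable
  S \ del = {in(p1,t3), in(p2,t2), in(p5,t3)}
  ∪ add   = {in(p1,t3), in(p2,t2), in(p5,t3), truck_at(t3,portA)}

== RESULT ==
["in(p1,t3)", "in(p2,t2)", "in(p5,t3)", "truck_at(t3,portA)"]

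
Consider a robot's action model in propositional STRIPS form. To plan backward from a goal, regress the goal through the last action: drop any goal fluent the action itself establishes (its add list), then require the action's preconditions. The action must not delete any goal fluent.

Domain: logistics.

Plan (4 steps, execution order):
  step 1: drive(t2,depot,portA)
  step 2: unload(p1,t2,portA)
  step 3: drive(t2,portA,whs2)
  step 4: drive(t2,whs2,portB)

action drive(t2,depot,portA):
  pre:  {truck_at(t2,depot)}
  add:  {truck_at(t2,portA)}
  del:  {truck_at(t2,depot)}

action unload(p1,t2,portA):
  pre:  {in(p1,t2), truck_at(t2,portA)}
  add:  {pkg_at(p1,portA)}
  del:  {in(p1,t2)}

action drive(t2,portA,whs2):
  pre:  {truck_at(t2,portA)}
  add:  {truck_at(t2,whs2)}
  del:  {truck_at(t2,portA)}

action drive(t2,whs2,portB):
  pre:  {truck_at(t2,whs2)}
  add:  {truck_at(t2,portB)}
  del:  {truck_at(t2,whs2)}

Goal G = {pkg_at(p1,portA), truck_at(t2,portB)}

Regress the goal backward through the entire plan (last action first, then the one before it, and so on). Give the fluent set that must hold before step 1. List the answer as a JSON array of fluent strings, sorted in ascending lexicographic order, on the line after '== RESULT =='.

Regress step by step:
  through step 4 (drive(t2,whs2,portB)): drop {truck_at(t2,portB)}, keep {pkg_at(p1,portA)}, require {truck_at(t2,whs2)}
    → {pkg_at(p1,portA), truck_at(t2,whs2)}
  through step 3 (drive(t2,portA,whs2)): drop {truck_at(t2,whs2)}, keep {pkg_at(p1,portA)}, require {truck_at(t2,portA)}
    → {pkg_at(p1,portA), truck_at(t2,portA)}
  through step 2 (unload(p1,t2,portA)): drop {pkg_at(p1,portA)}, keep {truck_at(t2,portA)}, require {in(p1,t2), truck_at(t2,portA)}
    → {in(p1,t2), truck_at(t2,portA)}
  through step 1 (drive(t2,depot,portA)): drop {truck_at(t2,portA)}, keep {in(p1,t2)}, require {truck_at(t2,depot)}
    → {in(p1,t2), truck_at(t2,depot)}

== RESULT ==
["in(p1,t2)", "truck_at(t2,depot)"]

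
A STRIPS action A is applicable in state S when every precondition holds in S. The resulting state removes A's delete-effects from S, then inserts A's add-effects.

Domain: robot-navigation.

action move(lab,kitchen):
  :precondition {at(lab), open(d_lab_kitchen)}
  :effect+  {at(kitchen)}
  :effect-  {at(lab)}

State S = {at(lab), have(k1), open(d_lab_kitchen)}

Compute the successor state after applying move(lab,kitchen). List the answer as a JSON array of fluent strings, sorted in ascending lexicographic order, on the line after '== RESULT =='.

Progress:
  pre ⊆ S: {at(lab), open(d_lab_kitchen)} ⊆ S  — applicable
  S \ del = {have(k1), open(d_lab_kitchen)}
  ∪ add   = {at(kitchen), have(k1), open(d_lab_kitchen)}

== RESULT ==
["at(kitchen)", "have(k1)", "open(d_lab_kitchen)"]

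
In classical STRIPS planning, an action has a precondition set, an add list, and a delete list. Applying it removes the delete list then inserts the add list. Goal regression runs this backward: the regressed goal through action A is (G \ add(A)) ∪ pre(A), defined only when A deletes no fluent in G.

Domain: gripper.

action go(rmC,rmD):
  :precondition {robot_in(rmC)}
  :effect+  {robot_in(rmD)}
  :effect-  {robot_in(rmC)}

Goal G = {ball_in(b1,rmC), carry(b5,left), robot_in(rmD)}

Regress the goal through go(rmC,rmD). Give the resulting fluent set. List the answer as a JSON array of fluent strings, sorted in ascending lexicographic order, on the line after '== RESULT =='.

Compute (G \ add) ∪ pre:
  G ∩ del = {}  (empty — regression defined)
  G \ add = {ball_in(b1,rmC), carry(b5,left), robot_in(rmD)} \ {robot_in(rmD)} = {ball_in(b1,rmC), carry(b5,left)}
  ∪ pre   = {ball_in(b1,rmC), carry(b5,left)} ∪ {robot_in(rmC)}
          = {ball_in(b1,rmC), carry(b5,left), robot_in(rmC)}

== RESULT ==
["ball_in(b1,rmC)", "carry(b5,left)", "robot_in(rmC)"]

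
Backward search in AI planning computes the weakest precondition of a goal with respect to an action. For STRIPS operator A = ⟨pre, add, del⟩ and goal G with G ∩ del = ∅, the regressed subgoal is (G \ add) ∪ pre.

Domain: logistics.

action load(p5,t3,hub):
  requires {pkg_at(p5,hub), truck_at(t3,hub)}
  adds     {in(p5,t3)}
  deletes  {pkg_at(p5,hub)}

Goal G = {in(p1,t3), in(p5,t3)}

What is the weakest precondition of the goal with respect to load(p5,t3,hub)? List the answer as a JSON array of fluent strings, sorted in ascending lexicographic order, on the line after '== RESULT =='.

Compute (G \ add) ∪ pre:
  G ∩ del = {}  (empty — regression defined)
  G \ add = {in(p1,t3), in(p5,t3)} \ {in(p5,t3)} = {in(p1,t3)}
  ∪ pre   = {in(p1,t3)} ∪ {pkg_at(p5,hub), truck_at(t3,hub)}
          = {in(p1,t3), pkg_at(p5,hub), truck_at(t3,hub)}

== RESULT ==
["in(p1,t3)", "pkg_at(p5,hub)", "truck_at(t3,hub)"]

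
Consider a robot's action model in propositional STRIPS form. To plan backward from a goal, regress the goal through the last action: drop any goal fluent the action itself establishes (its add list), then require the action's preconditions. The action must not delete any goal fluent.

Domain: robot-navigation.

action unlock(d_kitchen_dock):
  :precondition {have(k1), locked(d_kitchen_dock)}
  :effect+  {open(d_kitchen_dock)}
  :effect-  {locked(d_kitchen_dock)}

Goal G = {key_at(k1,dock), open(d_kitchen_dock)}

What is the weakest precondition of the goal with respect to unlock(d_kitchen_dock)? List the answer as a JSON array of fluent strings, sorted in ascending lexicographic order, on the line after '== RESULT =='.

Regress:
  G ∩ del = {}  (empty — regression defined)
  G \ add = {key_at(k1,dock), open(d_kitchen_dock)} \ {open(d_kitchen_dock)} = {key_at(k1,dock)}
  ∪ pre   = {key_at(k1,dock)} ∪ {have(k1), locked(d_kitchen_dock)}
          = {have(k1), key_at(k1,dock), locked(d_kitchen_dock)}

== RESULT ==
["have(k1)", "key_at(k1,dock)", "locked(d_kitchen_dock)"]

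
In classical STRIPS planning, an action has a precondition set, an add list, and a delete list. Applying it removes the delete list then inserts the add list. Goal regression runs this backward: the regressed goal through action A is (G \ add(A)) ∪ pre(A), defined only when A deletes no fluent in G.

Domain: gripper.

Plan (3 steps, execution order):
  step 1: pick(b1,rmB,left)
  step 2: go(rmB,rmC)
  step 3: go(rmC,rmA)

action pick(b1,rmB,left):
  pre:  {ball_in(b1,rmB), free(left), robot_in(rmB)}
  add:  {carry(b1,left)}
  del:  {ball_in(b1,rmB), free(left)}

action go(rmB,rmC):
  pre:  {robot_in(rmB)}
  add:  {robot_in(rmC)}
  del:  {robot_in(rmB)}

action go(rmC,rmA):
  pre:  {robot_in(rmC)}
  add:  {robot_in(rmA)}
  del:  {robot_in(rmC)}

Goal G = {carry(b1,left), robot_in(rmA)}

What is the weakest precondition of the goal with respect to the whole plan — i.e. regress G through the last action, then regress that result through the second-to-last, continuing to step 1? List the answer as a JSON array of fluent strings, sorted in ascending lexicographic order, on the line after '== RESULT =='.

Regress step by step:
  through step 3 (go(rmC,rmA)): drop {robot_in(rmA)}, keep {carry(b1,left)}, require {robot_in(rmC)}
    → {carry(b1,left), robot_in(rmC)}
  through step 2 (go(rmB,rmC)): drop {robot_in(rmC)}, keep {carry(b1,left)}, require {robot_in(rmB)}
    → {carry(b1,left), robot_in(rmB)}
  through step 1 (pick(b1,rmB,left)): drop {carry(b1,left)}, keep {robot_in(rmB)}, require {ball_in(b1,rmB), free(left), robot_in(rmB)}
    → {ball_in(b1,rmB), free(left), robot_in(rmB)}

== RESULT ==
["ball_in(b1,rmB)", "free(left)", "robot_in(rmB)"]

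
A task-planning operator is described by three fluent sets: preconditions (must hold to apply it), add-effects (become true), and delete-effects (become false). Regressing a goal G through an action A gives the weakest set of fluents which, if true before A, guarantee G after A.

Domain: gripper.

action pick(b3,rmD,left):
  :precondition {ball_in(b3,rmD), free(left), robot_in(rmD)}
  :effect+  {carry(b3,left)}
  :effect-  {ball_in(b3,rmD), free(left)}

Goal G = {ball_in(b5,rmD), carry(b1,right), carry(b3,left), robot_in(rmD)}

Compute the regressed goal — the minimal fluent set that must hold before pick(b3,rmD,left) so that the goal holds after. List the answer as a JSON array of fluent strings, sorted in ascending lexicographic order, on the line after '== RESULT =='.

Compute (G \ add) ∪ pre:
  G ∩ del = {}  (empty — regression defined)
  G \ add = {ball_in(b5,rmD), carry(b1,right), carry(b3,left), robot_in(rmD)} \ {carry(b3,left)} = {ball_in(b5,rmD), carry(b1,right), robot_in(rmD)}
  ∪ pre   = {ball_in(b5,rmD), carry(b1,right), robot_in(rmD)} ∪ {ball_in(b3,rmD), free(left), robot_in(rmD)}
          = {ball_in(b3,rmD), ball_in(b5,rmD), carry(b1,right), free(left), robot_in(rmD)}

== RESULT ==
["ball_in(b3,rmD)", "ball_in(b5,rmD)", "carry(b1,right)", "free(left)", "robot_in(rmD)"]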